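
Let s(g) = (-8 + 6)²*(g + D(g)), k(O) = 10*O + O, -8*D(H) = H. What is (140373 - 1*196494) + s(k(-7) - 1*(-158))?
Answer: -111675/2 ≈ -55838.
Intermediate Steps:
D(H) = -H/8
k(O) = 11*O
s(g) = 7*g/2 (s(g) = (-8 + 6)²*(g - g/8) = (-2)²*(7*g/8) = 4*(7*g/8) = 7*g/2)
(140373 - 1*196494) + s(k(-7) - 1*(-158)) = (140373 - 1*196494) + 7*(11*(-7) - 1*(-158))/2 = (140373 - 196494) + 7*(-77 + 158)/2 = -56121 + (7/2)*81 = -56121 + 567/2 = -111675/2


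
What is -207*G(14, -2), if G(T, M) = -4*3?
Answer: 2484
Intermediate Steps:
G(T, M) = -12
-207*G(14, -2) = -207*(-12) = 2484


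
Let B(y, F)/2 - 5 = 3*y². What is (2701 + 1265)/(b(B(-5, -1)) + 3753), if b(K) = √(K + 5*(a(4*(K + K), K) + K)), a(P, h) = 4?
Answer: 14884398/14084029 - 55524*√5/14084029 ≈ 1.0480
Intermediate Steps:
B(y, F) = 10 + 6*y² (B(y, F) = 10 + 2*(3*y²) = 10 + 6*y²)
b(K) = √(20 + 6*K) (b(K) = √(K + 5*(4 + K)) = √(K + (20 + 5*K)) = √(20 + 6*K))
(2701 + 1265)/(b(B(-5, -1)) + 3753) = (2701 + 1265)/(√(20 + 6*(10 + 6*(-5)²)) + 3753) = 3966/(√(20 + 6*(10 + 6*25)) + 3753) = 3966/(√(20 + 6*(10 + 150)) + 3753) = 3966/(√(20 + 6*160) + 3753) = 3966/(√(20 + 960) + 3753) = 3966/(√980 + 3753) = 3966/(14*√5 + 3753) = 3966/(3753 + 14*√5)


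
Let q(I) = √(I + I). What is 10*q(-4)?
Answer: 20*I*√2 ≈ 28.284*I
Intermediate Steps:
q(I) = √2*√I (q(I) = √(2*I) = √2*√I)
10*q(-4) = 10*(√2*√(-4)) = 10*(√2*(2*I)) = 10*(2*I*√2) = 20*I*√2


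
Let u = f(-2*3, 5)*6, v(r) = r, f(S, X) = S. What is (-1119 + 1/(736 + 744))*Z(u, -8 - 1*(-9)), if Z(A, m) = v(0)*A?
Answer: 0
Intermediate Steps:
u = -36 (u = -2*3*6 = -6*6 = -36)
Z(A, m) = 0 (Z(A, m) = 0*A = 0)
(-1119 + 1/(736 + 744))*Z(u, -8 - 1*(-9)) = (-1119 + 1/(736 + 744))*0 = (-1119 + 1/1480)*0 = -1656119/1480*0 = 0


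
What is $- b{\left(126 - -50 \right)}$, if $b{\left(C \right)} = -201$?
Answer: $201$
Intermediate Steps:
$- b{\left(126 - -50 \right)} = \left(-1\right) \left(-201\right) = 201$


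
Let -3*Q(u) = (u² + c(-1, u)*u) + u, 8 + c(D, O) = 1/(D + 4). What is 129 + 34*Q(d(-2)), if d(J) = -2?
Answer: -607/9 ≈ -67.444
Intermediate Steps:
c(D, O) = -8 + 1/(4 + D) (c(D, O) = -8 + 1/(D + 4) = -8 + 1/(4 + D))
Q(u) = -u²/3 + 20*u/9 (Q(u) = -((u² + ((-31 - 8*(-1))/(4 - 1))*u) + u)/3 = -((u² + ((-31 + 8)/3)*u) + u)/3 = -((u² + ((⅓)*(-23))*u) + u)/3 = -((u² - 23*u/3) + u)/3 = -(u² - 20*u/3)/3 = -u²/3 + 20*u/9)
129 + 34*Q(d(-2)) = 129 + 34*((⅑)*(-2)*(20 - 3*(-2))) = 129 + 34*((⅑)*(-2)*(20 + 6)) = 129 + 34*((⅑)*(-2)*26) = 129 + 34*(-52/9) = 129 - 1768/9 = -607/9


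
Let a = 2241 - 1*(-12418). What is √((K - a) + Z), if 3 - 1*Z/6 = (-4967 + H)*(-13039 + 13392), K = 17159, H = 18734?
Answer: 2*I*√7288997 ≈ 5399.6*I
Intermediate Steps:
a = 14659 (a = 2241 + 12418 = 14659)
Z = -29158488 (Z = 18 - 6*(-4967 + 18734)*(-13039 + 13392) = 18 - 82602*353 = 18 - 6*4859751 = 18 - 29158506 = -29158488)
√((K - a) + Z) = √((17159 - 1*14659) - 29158488) = √((17159 - 14659) - 29158488) = √(2500 - 29158488) = √(-29155988) = 2*I*√7288997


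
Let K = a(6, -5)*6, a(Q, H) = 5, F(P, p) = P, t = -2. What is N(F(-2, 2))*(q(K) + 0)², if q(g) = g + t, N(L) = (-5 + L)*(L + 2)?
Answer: 0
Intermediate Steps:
N(L) = (-5 + L)*(2 + L)
K = 30 (K = 5*6 = 30)
q(g) = -2 + g (q(g) = g - 2 = -2 + g)
N(F(-2, 2))*(q(K) + 0)² = (-10 + (-2)² - 3*(-2))*((-2 + 30) + 0)² = (-10 + 4 + 6)*(28 + 0)² = 0*28² = 0*784 = 0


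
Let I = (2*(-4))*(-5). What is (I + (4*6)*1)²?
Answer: 4096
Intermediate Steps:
I = 40 (I = -8*(-5) = 40)
(I + (4*6)*1)² = (40 + (4*6)*1)² = (40 + 24*1)² = (40 + 24)² = 64² = 4096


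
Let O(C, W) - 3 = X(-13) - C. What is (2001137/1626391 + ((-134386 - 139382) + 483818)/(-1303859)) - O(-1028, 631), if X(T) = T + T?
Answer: -2128919888525212/2120584542869 ≈ -1003.9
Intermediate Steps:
X(T) = 2*T
O(C, W) = -23 - C (O(C, W) = 3 + (2*(-13) - C) = 3 + (-26 - C) = -23 - C)
(2001137/1626391 + ((-134386 - 139382) + 483818)/(-1303859)) - O(-1028, 631) = (2001137/1626391 + ((-134386 - 139382) + 483818)/(-1303859)) - (-23 - 1*(-1028)) = (2001137*(1/1626391) + (-273768 + 483818)*(-1/1303859)) - (-23 + 1028) = (2001137/1626391 + 210050*(-1/1303859)) - 1*1005 = (2001137/1626391 - 210050/1303859) - 1005 = 2267577058133/2120584542869 - 1005 = -2128919888525212/2120584542869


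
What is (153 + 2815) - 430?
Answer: 2538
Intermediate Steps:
(153 + 2815) - 430 = 2968 - 430 = 2538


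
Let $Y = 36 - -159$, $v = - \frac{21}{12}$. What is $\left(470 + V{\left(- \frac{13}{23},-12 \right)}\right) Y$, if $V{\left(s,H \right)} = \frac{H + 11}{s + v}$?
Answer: $\frac{6513130}{71} \approx 91734.0$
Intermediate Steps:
$v = - \frac{7}{4}$ ($v = \left(-21\right) \frac{1}{12} = - \frac{7}{4} \approx -1.75$)
$V{\left(s,H \right)} = \frac{11 + H}{- \frac{7}{4} + s}$ ($V{\left(s,H \right)} = \frac{H + 11}{s - \frac{7}{4}} = \frac{11 + H}{- \frac{7}{4} + s}$)
$Y = 195$ ($Y = 36 + 159 = 195$)
$\left(470 + V{\left(- \frac{13}{23},-12 \right)}\right) Y = \left(470 + \frac{4 \left(11 - 12\right)}{-7 + 4 \left(- \frac{13}{23}\right)}\right) 195 = \left(470 + 4 \frac{1}{-7 + 4 \left(\left(-13\right) \frac{1}{23}\right)} \left(-1\right)\right) 195 = \left(470 + 4 \frac{1}{-7 + 4 \left(- \frac{13}{23}\right)} \left(-1\right)\right) 195 = \left(470 + 4 \frac{1}{-7 - \frac{52}{23}} \left(-1\right)\right) 195 = \left(470 + 4 \frac{1}{- \frac{213}{23}} \left(-1\right)\right) 195 = \left(470 + 4 \left(- \frac{23}{213}\right) \left(-1\right)\right) 195 = \left(470 + \frac{92}{213}\right) 195 = \frac{100202}{213} \cdot 195 = \frac{6513130}{71}$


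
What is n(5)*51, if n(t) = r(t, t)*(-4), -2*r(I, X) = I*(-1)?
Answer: -510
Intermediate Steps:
r(I, X) = I/2 (r(I, X) = -I*(-1)/2 = -(-1)*I/2 = I/2)
n(t) = -2*t (n(t) = (t/2)*(-4) = -2*t)
n(5)*51 = -2*5*51 = -10*51 = -510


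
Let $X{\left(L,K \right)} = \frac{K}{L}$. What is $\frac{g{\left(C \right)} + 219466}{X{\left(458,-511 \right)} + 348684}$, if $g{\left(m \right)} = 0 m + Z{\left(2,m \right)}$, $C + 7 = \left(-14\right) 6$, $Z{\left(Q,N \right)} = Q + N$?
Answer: $\frac{100474666}{159696761} \approx 0.62916$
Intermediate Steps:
$Z{\left(Q,N \right)} = N + Q$
$C = -91$ ($C = -7 - 84 = -91$)
$g{\left(m \right)} = 2 + m$ ($g{\left(m \right)} = 0 m + \left(m + 2\right) = 0 + \left(2 + m\right) = 2 + m$)
$\frac{g{\left(C \right)} + 219466}{X{\left(458,-511 \right)} + 348684} = \frac{\left(2 - 91\right) + 219466}{- \frac{511}{458} + 348684} = \frac{-89 + 219466}{\left(-511\right) \frac{1}{458} + 348684} = \frac{219377}{- \frac{511}{458} + 348684} = \frac{219377}{\frac{159696761}{458}} = 219377 \cdot \frac{458}{159696761} = \frac{100474666}{159696761}$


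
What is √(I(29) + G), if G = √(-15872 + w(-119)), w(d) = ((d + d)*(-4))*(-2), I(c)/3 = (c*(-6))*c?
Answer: √(-15138 + 4*I*√1111) ≈ 0.5418 + 123.04*I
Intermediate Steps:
I(c) = -18*c² (I(c) = 3*((c*(-6))*c) = 3*((-6*c)*c) = 3*(-6*c²) = -18*c²)
w(d) = 16*d (w(d) = ((2*d)*(-4))*(-2) = -8*d*(-2) = 16*d)
G = 4*I*√1111 (G = √(-15872 + 16*(-119)) = √(-15872 - 1904) = √(-17776) = 4*I*√1111 ≈ 133.33*I)
√(I(29) + G) = √(-18*29² + 4*I*√1111) = √(-18*841 + 4*I*√1111) = √(-15138 + 4*I*√1111)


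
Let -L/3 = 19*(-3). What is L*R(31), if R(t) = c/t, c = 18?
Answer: 3078/31 ≈ 99.290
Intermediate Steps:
R(t) = 18/t
L = 171 (L = -57*(-3) = -3*(-57) = 171)
L*R(31) = 171*(18/31) = 3078/31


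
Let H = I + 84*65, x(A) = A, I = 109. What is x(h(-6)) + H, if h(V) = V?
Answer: 5563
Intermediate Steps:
H = 5569 (H = 109 + 84*65 = 109 + 5460 = 5569)
x(h(-6)) + H = -6 + 5569 = 5563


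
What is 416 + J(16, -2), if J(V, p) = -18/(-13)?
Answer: 5426/13 ≈ 417.38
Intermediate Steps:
J(V, p) = 18/13 (J(V, p) = -18*(-1/13) = 18/13)
416 + J(16, -2) = 416 + 18/13 = 5426/13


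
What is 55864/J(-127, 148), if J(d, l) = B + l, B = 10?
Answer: 27932/79 ≈ 353.57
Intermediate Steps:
J(d, l) = 10 + l
55864/J(-127, 148) = 55864/(10 + 148) = 55864/158 = 55864*(1/158) = 27932/79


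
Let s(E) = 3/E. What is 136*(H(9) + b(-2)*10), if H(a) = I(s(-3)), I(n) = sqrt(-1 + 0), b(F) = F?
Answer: -2720 + 136*I ≈ -2720.0 + 136.0*I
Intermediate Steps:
I(n) = I (I(n) = sqrt(-1) = I)
H(a) = I
136*(H(9) + b(-2)*10) = 136*(I - 2*10) = 136*(I - 20) = 136*(-20 + I) = -2720 + 136*I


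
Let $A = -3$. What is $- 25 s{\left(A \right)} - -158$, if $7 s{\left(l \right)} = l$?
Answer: $\frac{1181}{7} \approx 168.71$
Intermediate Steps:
$s{\left(l \right)} = \frac{l}{7}$
$- 25 s{\left(A \right)} - -158 = - 25 \cdot \frac{1}{7} \left(-3\right) - -158 = \left(-25\right) \left(- \frac{3}{7}\right) + 158 = \frac{75}{7} + 158 = \frac{1181}{7}$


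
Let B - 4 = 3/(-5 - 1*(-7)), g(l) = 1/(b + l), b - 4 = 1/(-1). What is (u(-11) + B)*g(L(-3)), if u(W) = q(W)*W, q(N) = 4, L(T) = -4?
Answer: 77/2 ≈ 38.500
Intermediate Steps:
b = 3 (b = 4 + 1/(-1) = 4 - 1 = 3)
u(W) = 4*W
g(l) = 1/(3 + l)
B = 11/2 (B = 4 + 3/(-5 - 1*(-7)) = 4 + 3/(-5 + 7) = 4 + 3/2 = 11/2 ≈ 5.5000)
(u(-11) + B)*g(L(-3)) = (4*(-11) + 11/2)/(3 - 4) = (-44 + 11/2)/(-1) = -77/2*(-1) = 77/2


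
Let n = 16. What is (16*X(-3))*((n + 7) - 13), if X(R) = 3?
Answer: 480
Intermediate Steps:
(16*X(-3))*((n + 7) - 13) = (16*3)*((16 + 7) - 13) = 48*(23 - 13) = 48*10 = 480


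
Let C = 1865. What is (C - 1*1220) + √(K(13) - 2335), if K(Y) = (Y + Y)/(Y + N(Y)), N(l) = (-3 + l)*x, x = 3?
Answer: 645 + I*√4316297/43 ≈ 645.0 + 48.316*I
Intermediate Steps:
N(l) = -9 + 3*l (N(l) = (-3 + l)*3 = -9 + 3*l)
K(Y) = 2*Y/(-9 + 4*Y) (K(Y) = (Y + Y)/(Y + (-9 + 3*Y)) = (2*Y)/(-9 + 4*Y) = 2*Y/(-9 + 4*Y))
(C - 1*1220) + √(K(13) - 2335) = (1865 - 1*1220) + √(2*13/(-9 + 4*13) - 2335) = (1865 - 1220) + √(2*13/(-9 + 52) - 2335) = 645 + √(2*13/43 - 2335) = 645 + √(2*13*(1/43) - 2335) = 645 + √(26/43 - 2335) = 645 + √(-100379/43) = 645 + I*√4316297/43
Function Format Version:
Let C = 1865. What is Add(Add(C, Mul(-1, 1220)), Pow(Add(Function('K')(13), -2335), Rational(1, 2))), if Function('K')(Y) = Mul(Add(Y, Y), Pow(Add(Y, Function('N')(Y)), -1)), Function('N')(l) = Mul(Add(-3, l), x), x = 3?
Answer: Add(645, Mul(Rational(1, 43), I, Pow(4316297, Rational(1, 2)))) ≈ Add(645.00, Mul(48.316, I))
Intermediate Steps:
Function('N')(l) = Add(-9, Mul(3, l)) (Function('N')(l) = Mul(Add(-3, l), 3) = Add(-9, Mul(3, l)))
Function('K')(Y) = Mul(2, Y, Pow(Add(-9, Mul(4, Y)), -1)) (Function('K')(Y) = Mul(Add(Y, Y), Pow(Add(Y, Add(-9, Mul(3, Y))), -1)) = Mul(Mul(2, Y), Pow(Add(-9, Mul(4, Y)), -1)) = Mul(2, Y, Pow(Add(-9, Mul(4, Y)), -1)))
Add(Add(C, Mul(-1, 1220)), Pow(Add(Function('K')(13), -2335), Rational(1, 2))) = Add(Add(1865, Mul(-1, 1220)), Pow(Add(Mul(2, 13, Pow(Add(-9, Mul(4, 13)), -1)), -2335), Rational(1, 2))) = Add(Add(1865, -1220), Pow(Add(Mul(2, 13, Pow(Add(-9, 52), -1)), -2335), Rational(1, 2))) = Add(645, Pow(Add(Mul(2, 13, Pow(43, -1)), -2335), Rational(1, 2))) = Add(645, Pow(Add(Mul(2, 13, Rational(1, 43)), -2335), Rational(1, 2))) = Add(645, Pow(Add(Rational(26, 43), -2335), Rational(1, 2))) = Add(645, Pow(Rational(-100379, 43), Rational(1, 2))) = Add(645, Mul(Rational(1, 43), I, Pow(4316297, Rational(1, 2))))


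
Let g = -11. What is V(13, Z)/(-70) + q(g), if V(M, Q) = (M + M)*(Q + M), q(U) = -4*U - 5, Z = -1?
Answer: 1209/35 ≈ 34.543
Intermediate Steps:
q(U) = -5 - 4*U
V(M, Q) = 2*M*(M + Q) (V(M, Q) = (2*M)*(M + Q) = 2*M*(M + Q))
V(13, Z)/(-70) + q(g) = (2*13*(13 - 1))/(-70) + (-5 - 4*(-11)) = (2*13*12)*(-1/70) + (-5 + 44) = 312*(-1/70) + 39 = -156/35 + 39 = 1209/35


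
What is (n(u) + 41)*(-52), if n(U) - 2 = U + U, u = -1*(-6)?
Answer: -2860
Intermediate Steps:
u = 6
n(U) = 2 + 2*U (n(U) = 2 + (U + U) = 2 + 2*U)
(n(u) + 41)*(-52) = ((2 + 2*6) + 41)*(-52) = ((2 + 12) + 41)*(-52) = (14 + 41)*(-52) = 55*(-52) = -2860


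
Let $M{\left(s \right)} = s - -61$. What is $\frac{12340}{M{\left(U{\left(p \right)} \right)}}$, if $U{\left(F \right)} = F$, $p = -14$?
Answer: $\frac{12340}{47} \approx 262.55$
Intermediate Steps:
$M{\left(s \right)} = 61 + s$ ($M{\left(s \right)} = s + 61 = 61 + s$)
$\frac{12340}{M{\left(U{\left(p \right)} \right)}} = \frac{12340}{61 - 14} = \frac{12340}{47}$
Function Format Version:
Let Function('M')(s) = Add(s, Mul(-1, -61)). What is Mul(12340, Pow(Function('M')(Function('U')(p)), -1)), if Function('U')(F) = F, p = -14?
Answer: Rational(12340, 47) ≈ 262.55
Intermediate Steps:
Function('M')(s) = Add(61, s) (Function('M')(s) = Add(s, 61) = Add(61, s))
Mul(12340, Pow(Function('M')(Function('U')(p)), -1)) = Mul(12340, Pow(Add(61, -14), -1)) = Mul(12340, Pow(47, -1)) = Mul(12340, Rational(1, 47)) = Rational(12340, 47)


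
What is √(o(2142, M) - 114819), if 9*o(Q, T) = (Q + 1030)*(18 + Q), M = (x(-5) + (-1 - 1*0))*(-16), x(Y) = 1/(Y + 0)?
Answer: 9*√7981 ≈ 804.03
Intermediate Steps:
x(Y) = 1/Y
M = 96/5 (M = (1/(-5) + (-1 - 1*0))*(-16) = (-⅕ + (-1 + 0))*(-16) = (-⅕ - 1)*(-16) = -6/5*(-16) = 96/5 ≈ 19.200)
o(Q, T) = (18 + Q)*(1030 + Q)/9 (o(Q, T) = ((Q + 1030)*(18 + Q))/9 = ((1030 + Q)*(18 + Q))/9 = ((18 + Q)*(1030 + Q))/9 = (18 + Q)*(1030 + Q)/9)
√(o(2142, M) - 114819) = √((2060 + (⅑)*2142² + (1048/9)*2142) - 114819) = √((2060 + (⅑)*4588164 + 249424) - 114819) = √((2060 + 509796 + 249424) - 114819) = √(761280 - 114819) = √646461 = 9*√7981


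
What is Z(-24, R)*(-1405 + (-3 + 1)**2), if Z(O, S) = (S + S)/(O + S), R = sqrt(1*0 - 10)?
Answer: -14010/293 + 33624*I*sqrt(10)/293 ≈ -47.816 + 362.9*I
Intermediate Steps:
R = I*sqrt(10) (R = sqrt(0 - 10) = sqrt(-10) = I*sqrt(10) ≈ 3.1623*I)
Z(O, S) = 2*S/(O + S) (Z(O, S) = (2*S)/(O + S) = 2*S/(O + S))
Z(-24, R)*(-1405 + (-3 + 1)**2) = (2*(I*sqrt(10))/(-24 + I*sqrt(10)))*(-1405 + (-3 + 1)**2) = (2*I*sqrt(10)/(-24 + I*sqrt(10)))*(-1405 + (-2)**2) = (2*I*sqrt(10)/(-24 + I*sqrt(10)))*(-1405 + 4) = (2*I*sqrt(10)/(-24 + I*sqrt(10)))*(-1401) = -2802*I*sqrt(10)/(-24 + I*sqrt(10))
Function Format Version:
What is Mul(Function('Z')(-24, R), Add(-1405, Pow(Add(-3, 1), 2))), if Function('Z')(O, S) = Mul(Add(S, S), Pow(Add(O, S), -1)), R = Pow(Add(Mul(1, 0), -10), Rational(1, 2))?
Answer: Add(Rational(-14010, 293), Mul(Rational(33624, 293), I, Pow(10, Rational(1, 2)))) ≈ Add(-47.816, Mul(362.90, I))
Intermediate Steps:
R = Mul(I, Pow(10, Rational(1, 2))) (R = Pow(Add(0, -10), Rational(1, 2)) = Pow(-10, Rational(1, 2)) = Mul(I, Pow(10, Rational(1, 2))) ≈ Mul(3.1623, I))
Function('Z')(O, S) = Mul(2, S, Pow(Add(O, S), -1)) (Function('Z')(O, S) = Mul(Mul(2, S), Pow(Add(O, S), -1)) = Mul(2, S, Pow(Add(O, S), -1)))
Mul(Function('Z')(-24, R), Add(-1405, Pow(Add(-3, 1), 2))) = Mul(Mul(2, Mul(I, Pow(10, Rational(1, 2))), Pow(Add(-24, Mul(I, Pow(10, Rational(1, 2)))), -1)), Add(-1405, Pow(Add(-3, 1), 2))) = Mul(Mul(2, I, Pow(10, Rational(1, 2)), Pow(Add(-24, Mul(I, Pow(10, Rational(1, 2)))), -1)), Add(-1405, Pow(-2, 2))) = Mul(Mul(2, I, Pow(10, Rational(1, 2)), Pow(Add(-24, Mul(I, Pow(10, Rational(1, 2)))), -1)), Add(-1405, 4)) = Mul(Mul(2, I, Pow(10, Rational(1, 2)), Pow(Add(-24, Mul(I, Pow(10, Rational(1, 2)))), -1)), -1401) = Mul(-2802, I, Pow(10, Rational(1, 2)), Pow(Add(-24, Mul(I, Pow(10, Rational(1, 2)))), -1))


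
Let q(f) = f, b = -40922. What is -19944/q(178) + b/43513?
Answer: -437553694/3872657 ≈ -112.99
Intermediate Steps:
-19944/q(178) + b/43513 = -19944/178 - 40922/43513 = -19944*1/178 - 40922*1/43513 = -9972/89 - 40922/43513 = -437553694/3872657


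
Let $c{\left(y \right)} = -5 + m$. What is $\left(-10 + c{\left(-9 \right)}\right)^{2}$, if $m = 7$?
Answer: $64$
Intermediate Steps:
$c{\left(y \right)} = 2$ ($c{\left(y \right)} = -5 + 7 = 2$)
$\left(-10 + c{\left(-9 \right)}\right)^{2} = \left(-10 + 2\right)^{2} = \left(-8\right)^{2} = 64$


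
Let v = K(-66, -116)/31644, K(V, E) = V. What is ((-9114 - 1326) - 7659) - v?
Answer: -95454115/5274 ≈ -18099.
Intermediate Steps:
v = -11/5274 (v = -66/31644 = -66*1/31644 = -11/5274 ≈ -0.0020857)
((-9114 - 1326) - 7659) - v = ((-9114 - 1326) - 7659) - 1*(-11/5274) = (-10440 - 7659) + 11/5274 = -18099 + 11/5274 = -95454115/5274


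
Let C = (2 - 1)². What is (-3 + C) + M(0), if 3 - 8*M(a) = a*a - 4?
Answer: -9/8 ≈ -1.1250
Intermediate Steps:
M(a) = 7/8 - a²/8 (M(a) = 3/8 - (a*a - 4)/8 = 3/8 - (a² - 4)/8 = 3/8 - (-4 + a²)/8 = 3/8 + (½ - a²/8) = 7/8 - a²/8)
C = 1 (C = 1² = 1)
(-3 + C) + M(0) = (-3 + 1) + (7/8 - ⅛*0²) = -2 + (7/8 - ⅛*0) = -2 + (7/8 + 0) = -2 + 7/8 = -9/8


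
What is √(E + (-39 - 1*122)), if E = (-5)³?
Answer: I*√286 ≈ 16.912*I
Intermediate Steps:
E = -125
√(E + (-39 - 1*122)) = √(-125 + (-39 - 1*122)) = √(-125 + (-39 - 122)) = √(-125 - 161) = √(-286) = I*√286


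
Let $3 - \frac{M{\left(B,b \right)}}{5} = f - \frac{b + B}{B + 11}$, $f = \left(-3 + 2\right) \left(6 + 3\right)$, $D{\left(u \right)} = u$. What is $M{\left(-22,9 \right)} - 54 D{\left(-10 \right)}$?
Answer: $\frac{6665}{11} \approx 605.91$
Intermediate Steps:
$f = -9$ ($f = \left(-1\right) 9 = -9$)
$M{\left(B,b \right)} = 60 + \frac{5 \left(B + b\right)}{11 + B}$ ($M{\left(B,b \right)} = 15 - 5 \left(-9 - \frac{b + B}{B + 11}\right) = 15 - 5 \left(-9 - \frac{B + b}{11 + B}\right) = 15 + \left(45 + \frac{5 \left(B + b\right)}{11 + B}\right) = 60 + \frac{5 \left(B + b\right)}{11 + B}$)
$M{\left(-22,9 \right)} - 54 D{\left(-10 \right)} = \frac{5 \left(132 + 9 + 13 \left(-22\right)\right)}{11 - 22} - -540 = \frac{5 \left(132 + 9 - 286\right)}{-11} + 540 = 5 \left(- \frac{1}{11}\right) \left(-145\right) + 540 = \frac{725}{11} + 540 = \frac{6665}{11}$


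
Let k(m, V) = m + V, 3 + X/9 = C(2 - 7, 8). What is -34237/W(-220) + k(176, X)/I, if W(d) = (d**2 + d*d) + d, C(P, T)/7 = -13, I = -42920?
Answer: -17559293/51815170 ≈ -0.33888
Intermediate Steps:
C(P, T) = -91 (C(P, T) = 7*(-13) = -91)
X = -846 (X = -27 + 9*(-91) = -27 - 819 = -846)
k(m, V) = V + m
W(d) = d + 2*d**2 (W(d) = (d**2 + d**2) + d = 2*d**2 + d = d + 2*d**2)
-34237/W(-220) + k(176, X)/I = -34237*(-1/(220*(1 + 2*(-220)))) + (-846 + 176)/(-42920) = -34237*(-1/(220*(1 - 440))) - 670*(-1/42920) = -34237/((-220*(-439))) + 67/4292 = -34237/96580 + 67/4292 = -17559293/51815170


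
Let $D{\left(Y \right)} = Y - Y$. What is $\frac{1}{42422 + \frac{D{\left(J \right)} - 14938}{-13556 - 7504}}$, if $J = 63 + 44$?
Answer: $\frac{10530}{446711129} \approx 2.3572 \cdot 10^{-5}$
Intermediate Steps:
$J = 107$
$D{\left(Y \right)} = 0$
$\frac{1}{42422 + \frac{D{\left(J \right)} - 14938}{-13556 - 7504}} = \frac{1}{42422 + \frac{0 - 14938}{-13556 - 7504}} = \frac{1}{42422 - \frac{14938}{-21060}} = \frac{1}{42422 - - \frac{7469}{10530}} = \frac{1}{42422 + \frac{7469}{10530}} = \frac{1}{\frac{446711129}{10530}} = \frac{10530}{446711129}$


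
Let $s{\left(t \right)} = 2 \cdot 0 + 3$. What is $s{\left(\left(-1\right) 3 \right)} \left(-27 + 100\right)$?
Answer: $219$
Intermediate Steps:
$s{\left(t \right)} = 3$ ($s{\left(t \right)} = 0 + 3 = 3$)
$s{\left(\left(-1\right) 3 \right)} \left(-27 + 100\right) = 3 \left(-27 + 100\right) = 3 \cdot 73 = 219$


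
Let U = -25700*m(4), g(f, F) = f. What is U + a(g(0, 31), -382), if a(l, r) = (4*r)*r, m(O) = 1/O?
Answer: 577271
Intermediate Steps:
a(l, r) = 4*r**2
U = -6425 (U = -25700/4 = -25700*1/4 = -6425)
U + a(g(0, 31), -382) = -6425 + 4*(-382)**2 = -6425 + 4*145924 = -6425 + 583696 = 577271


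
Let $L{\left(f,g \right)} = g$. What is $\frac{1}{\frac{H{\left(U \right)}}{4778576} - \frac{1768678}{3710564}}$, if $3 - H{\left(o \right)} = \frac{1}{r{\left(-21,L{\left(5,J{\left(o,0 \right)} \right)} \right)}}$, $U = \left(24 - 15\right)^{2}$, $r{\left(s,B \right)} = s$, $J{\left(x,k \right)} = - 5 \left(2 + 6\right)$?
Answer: $- \frac{96166181202}{45838525211} \approx -2.0979$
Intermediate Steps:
$J{\left(x,k \right)} = -40$ ($J{\left(x,k \right)} = \left(-5\right) 8 = -40$)
$U = 81$ ($U = 9^{2} = 81$)
$H{\left(o \right)} = \frac{64}{21}$ ($H{\left(o \right)} = 3 - \frac{1}{-21} = 3 - - \frac{1}{21} = 3 + \frac{1}{21} = \frac{64}{21}$)
$\frac{1}{\frac{H{\left(U \right)}}{4778576} - \frac{1768678}{3710564}} = \frac{1}{\frac{64}{21 \cdot 4778576} - \frac{1768678}{3710564}} = \frac{1}{\frac{64}{21} \cdot \frac{1}{4778576} - \frac{884339}{1855282}} = \frac{1}{\frac{4}{6271881} - \frac{884339}{1855282}} = \frac{1}{- \frac{45838525211}{96166181202}} = - \frac{96166181202}{45838525211}$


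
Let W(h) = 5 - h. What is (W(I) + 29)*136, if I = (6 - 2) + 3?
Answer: 3672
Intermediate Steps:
I = 7 (I = 4 + 3 = 7)
(W(I) + 29)*136 = ((5 - 1*7) + 29)*136 = ((5 - 7) + 29)*136 = (-2 + 29)*136 = 27*136 = 3672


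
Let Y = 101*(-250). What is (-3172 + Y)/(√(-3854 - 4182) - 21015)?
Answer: 597288330/441638261 + 397908*I*√41/441638261 ≈ 1.3524 + 0.0057691*I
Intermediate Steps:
Y = -25250
(-3172 + Y)/(√(-3854 - 4182) - 21015) = (-3172 - 25250)/(√(-3854 - 4182) - 21015) = -28422/(√(-8036) - 21015) = -28422/(14*I*√41 - 21015) = -28422/(-21015 + 14*I*√41)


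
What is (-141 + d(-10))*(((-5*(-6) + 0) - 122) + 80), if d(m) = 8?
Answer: 1596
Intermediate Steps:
(-141 + d(-10))*(((-5*(-6) + 0) - 122) + 80) = (-141 + 8)*(((-5*(-6) + 0) - 122) + 80) = -133*(((30 + 0) - 122) + 80) = -133*((30 - 122) + 80) = -133*(-92 + 80) = -133*(-12) = 1596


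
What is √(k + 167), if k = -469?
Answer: I*√302 ≈ 17.378*I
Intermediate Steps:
√(k + 167) = √(-469 + 167) = √(-302) = I*√302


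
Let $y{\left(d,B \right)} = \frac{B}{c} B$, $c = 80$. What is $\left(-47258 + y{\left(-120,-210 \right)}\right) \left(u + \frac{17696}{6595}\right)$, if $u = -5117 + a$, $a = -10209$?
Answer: $\frac{9440113664799}{13190} \approx 7.157 \cdot 10^{8}$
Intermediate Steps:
$u = -15326$ ($u = -5117 - 10209 = -15326$)
$y{\left(d,B \right)} = \frac{B^{2}}{80}$ ($y{\left(d,B \right)} = \frac{B}{80} B = \frac{B^{2}}{80}$)
$\left(-47258 + y{\left(-120,-210 \right)}\right) \left(u + \frac{17696}{6595}\right) = \left(-47258 + \frac{\left(-210\right)^{2}}{80}\right) \left(-15326 + \frac{17696}{6595}\right) = \left(-47258 + \frac{1}{80} \cdot 44100\right) \left(-15326 + 17696 \cdot \frac{1}{6595}\right) = \left(-47258 + \frac{2205}{4}\right) \left(-15326 + \frac{17696}{6595}\right) = \left(- \frac{186827}{4}\right) \left(- \frac{101057274}{6595}\right) = \frac{9440113664799}{13190}$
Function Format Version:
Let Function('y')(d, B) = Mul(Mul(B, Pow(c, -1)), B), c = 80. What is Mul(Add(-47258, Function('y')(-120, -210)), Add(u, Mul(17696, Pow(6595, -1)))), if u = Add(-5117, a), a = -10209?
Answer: Rational(9440113664799, 13190) ≈ 7.1570e+8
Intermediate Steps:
u = -15326 (u = Add(-5117, -10209) = -15326)
Function('y')(d, B) = Mul(Rational(1, 80), Pow(B, 2)) (Function('y')(d, B) = Mul(Mul(B, Pow(80, -1)), B) = Mul(Mul(B, Rational(1, 80)), B) = Mul(Mul(Rational(1, 80), B), B) = Mul(Rational(1, 80), Pow(B, 2)))
Mul(Add(-47258, Function('y')(-120, -210)), Add(u, Mul(17696, Pow(6595, -1)))) = Mul(Add(-47258, Mul(Rational(1, 80), Pow(-210, 2))), Add(-15326, Mul(17696, Pow(6595, -1)))) = Mul(Add(-47258, Mul(Rational(1, 80), 44100)), Add(-15326, Mul(17696, Rational(1, 6595)))) = Mul(Add(-47258, Rational(2205, 4)), Add(-15326, Rational(17696, 6595))) = Mul(Rational(-186827, 4), Rational(-101057274, 6595)) = Rational(9440113664799, 13190)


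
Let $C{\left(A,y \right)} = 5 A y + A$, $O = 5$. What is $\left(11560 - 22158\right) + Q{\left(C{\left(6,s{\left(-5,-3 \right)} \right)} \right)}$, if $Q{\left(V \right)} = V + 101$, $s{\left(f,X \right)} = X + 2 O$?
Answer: $-10281$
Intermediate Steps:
$s{\left(f,X \right)} = 10 + X$ ($s{\left(f,X \right)} = X + 2 \cdot 5 = X + 10 = 10 + X$)
$C{\left(A,y \right)} = A + 5 A y$ ($C{\left(A,y \right)} = 5 A y + A = A + 5 A y$)
$Q{\left(V \right)} = 101 + V$
$\left(11560 - 22158\right) + Q{\left(C{\left(6,s{\left(-5,-3 \right)} \right)} \right)} = \left(11560 - 22158\right) + \left(101 + 6 \left(1 + 5 \left(10 - 3\right)\right)\right) = -10598 + \left(101 + 6 \left(1 + 5 \cdot 7\right)\right) = -10598 + \left(101 + 6 \left(1 + 35\right)\right) = -10598 + \left(101 + 6 \cdot 36\right) = -10598 + \left(101 + 216\right) = -10598 + 317 = -10281$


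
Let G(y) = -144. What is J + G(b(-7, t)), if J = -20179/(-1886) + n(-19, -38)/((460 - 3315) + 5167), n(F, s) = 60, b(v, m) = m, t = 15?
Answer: -36320950/272527 ≈ -133.27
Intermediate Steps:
J = 2922938/272527 (J = -20179/(-1886) + 60/((460 - 3315) + 5167) = -20179*(-1/1886) + 60/(-2855 + 5167) = 20179/1886 + 60/2312 = 20179/1886 + 60*(1/2312) = 20179/1886 + 15/578 = 2922938/272527 ≈ 10.725)
J + G(b(-7, t)) = 2922938/272527 - 144 = -36320950/272527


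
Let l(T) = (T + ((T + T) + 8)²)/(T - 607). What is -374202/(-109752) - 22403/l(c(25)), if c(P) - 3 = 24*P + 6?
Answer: 92960731043/27505406020 ≈ 3.3797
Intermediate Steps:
c(P) = 9 + 24*P (c(P) = 3 + (24*P + 6) = 3 + (6 + 24*P) = 9 + 24*P)
l(T) = (T + (8 + 2*T)²)/(-607 + T) (l(T) = (T + (2*T + 8)²)/(-607 + T) = (T + (8 + 2*T)²)/(-607 + T))
-374202/(-109752) - 22403/l(c(25)) = -374202/(-109752) - 22403*(-607 + (9 + 24*25))/((9 + 24*25) + 4*(4 + (9 + 24*25))²) = -374202*(-1/109752) - 22403*(-607 + (9 + 600))/((9 + 600) + 4*(4 + (9 + 600))²) = 62367/18292 - 22403*(-607 + 609)/(609 + 4*(4 + 609)²) = 62367/18292 - 22403*2/(609 + 4*613²) = 62367/18292 - 22403*2/(609 + 4*375769) = 62367/18292 - 22403*2/(609 + 1503076) = 62367/18292 - 22403/((½)*1503685) = 62367/18292 - 22403/1503685/2 = 62367/18292 - 22403*2/1503685 = 62367/18292 - 44806/1503685 = 92960731043/27505406020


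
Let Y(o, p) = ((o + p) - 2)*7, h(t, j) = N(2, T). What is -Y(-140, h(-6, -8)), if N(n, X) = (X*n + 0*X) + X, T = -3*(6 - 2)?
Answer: 1246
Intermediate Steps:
T = -12 (T = -3*4 = -12)
N(n, X) = X + X*n (N(n, X) = (X*n + 0) + X = X*n + X = X + X*n)
h(t, j) = -36 (h(t, j) = -12*(1 + 2) = -12*3 = -36)
Y(o, p) = -14 + 7*o + 7*p (Y(o, p) = (-2 + o + p)*7 = -14 + 7*o + 7*p)
-Y(-140, h(-6, -8)) = -(-14 + 7*(-140) + 7*(-36)) = -(-14 - 980 - 252) = -1*(-1246) = 1246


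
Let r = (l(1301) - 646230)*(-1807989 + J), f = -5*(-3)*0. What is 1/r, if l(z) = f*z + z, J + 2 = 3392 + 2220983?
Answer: -1/268538116736 ≈ -3.7239e-12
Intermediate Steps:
J = 2224373 (J = -2 + (3392 + 2220983) = -2 + 2224375 = 2224373)
f = 0 (f = 15*0 = 0)
l(z) = z (l(z) = 0*z + z = 0 + z = z)
r = -268538116736 (r = (1301 - 646230)*(-1807989 + 2224373) = -644929*416384 = -268538116736)
1/r = 1/(-268538116736) = -1/268538116736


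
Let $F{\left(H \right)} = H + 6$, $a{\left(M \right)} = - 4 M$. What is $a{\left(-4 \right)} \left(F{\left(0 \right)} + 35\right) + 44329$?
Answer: $44985$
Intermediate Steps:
$F{\left(H \right)} = 6 + H$
$a{\left(-4 \right)} \left(F{\left(0 \right)} + 35\right) + 44329 = \left(-4\right) \left(-4\right) \left(\left(6 + 0\right) + 35\right) + 44329 = 16 \left(6 + 35\right) + 44329 = 16 \cdot 41 + 44329 = 656 + 44329 = 44985$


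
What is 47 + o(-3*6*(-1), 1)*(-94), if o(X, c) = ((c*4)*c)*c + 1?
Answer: -423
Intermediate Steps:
o(X, c) = 1 + 4*c**3 (o(X, c) = ((4*c)*c)*c + 1 = (4*c**2)*c + 1 = 4*c**3 + 1 = 1 + 4*c**3)
47 + o(-3*6*(-1), 1)*(-94) = 47 + (1 + 4*1**3)*(-94) = 47 + (1 + 4*1)*(-94) = 47 + (1 + 4)*(-94) = 47 + 5*(-94) = 47 - 470 = -423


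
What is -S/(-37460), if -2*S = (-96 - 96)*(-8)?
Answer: -192/9365 ≈ -0.020502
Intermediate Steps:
S = -768 (S = -(-96 - 96)*(-8)/2 = -(-96)*(-8) = -½*1536 = -768)
-S/(-37460) = -(-768)/(-37460) = -(-768)*(-1)/37460 = -1*192/9365 = -192/9365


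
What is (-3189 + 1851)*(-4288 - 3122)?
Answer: 9914580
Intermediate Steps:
(-3189 + 1851)*(-4288 - 3122) = -1338*(-7410) = 9914580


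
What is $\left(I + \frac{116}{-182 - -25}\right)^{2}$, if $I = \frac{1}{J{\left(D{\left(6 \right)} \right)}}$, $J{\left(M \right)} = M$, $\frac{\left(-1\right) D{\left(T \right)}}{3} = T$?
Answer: $\frac{5040025}{7986276} \approx 0.63109$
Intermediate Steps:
$D{\left(T \right)} = - 3 T$
$I = - \frac{1}{18}$ ($I = \frac{1}{\left(-3\right) 6} = \frac{1}{-18} = - \frac{1}{18} \approx -0.055556$)
$\left(I + \frac{116}{-182 - -25}\right)^{2} = \left(- \frac{1}{18} + \frac{116}{-182 - -25}\right)^{2} = \left(- \frac{1}{18} + \frac{116}{-182 + 25}\right)^{2} = \left(- \frac{1}{18} + \frac{116}{-157}\right)^{2} = \left(- \frac{1}{18} + 116 \left(- \frac{1}{157}\right)\right)^{2} = \left(- \frac{1}{18} - \frac{116}{157}\right)^{2} = \left(- \frac{2245}{2826}\right)^{2} = \frac{5040025}{7986276}$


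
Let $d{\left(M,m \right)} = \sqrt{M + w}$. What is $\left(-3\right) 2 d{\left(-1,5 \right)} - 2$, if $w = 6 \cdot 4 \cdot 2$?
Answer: $-2 - 6 \sqrt{47} \approx -43.134$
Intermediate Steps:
$w = 48$ ($w = 24 \cdot 2 = 48$)
$d{\left(M,m \right)} = \sqrt{48 + M}$ ($d{\left(M,m \right)} = \sqrt{M + 48} = \sqrt{48 + M}$)
$\left(-3\right) 2 d{\left(-1,5 \right)} - 2 = \left(-3\right) 2 \sqrt{48 - 1} - 2 = - 6 \sqrt{47} - 2 = -2 - 6 \sqrt{47}$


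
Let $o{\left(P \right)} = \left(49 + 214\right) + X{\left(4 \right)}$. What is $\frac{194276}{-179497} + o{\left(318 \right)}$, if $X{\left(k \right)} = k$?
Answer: $\frac{47731423}{179497} \approx 265.92$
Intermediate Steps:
$o{\left(P \right)} = 267$ ($o{\left(P \right)} = \left(49 + 214\right) + 4 = 263 + 4 = 267$)
$\frac{194276}{-179497} + o{\left(318 \right)} = \frac{194276}{-179497} + 267 = 194276 \left(- \frac{1}{179497}\right) + 267 = - \frac{194276}{179497} + 267 = \frac{47731423}{179497}$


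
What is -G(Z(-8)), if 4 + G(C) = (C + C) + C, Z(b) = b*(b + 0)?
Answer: -188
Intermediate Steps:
Z(b) = b² (Z(b) = b*b = b²)
G(C) = -4 + 3*C (G(C) = -4 + ((C + C) + C) = -4 + (2*C + C) = -4 + 3*C)
-G(Z(-8)) = -(-4 + 3*(-8)²) = -(-4 + 3*64) = -(-4 + 192) = -1*188 = -188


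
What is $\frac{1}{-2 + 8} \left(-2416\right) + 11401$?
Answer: $\frac{32995}{3} \approx 10998.0$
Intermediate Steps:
$\frac{1}{-2 + 8} \left(-2416\right) + 11401 = \frac{1}{6} \left(-2416\right) + 11401 = - \frac{1208}{3} + 11401 = \frac{32995}{3}$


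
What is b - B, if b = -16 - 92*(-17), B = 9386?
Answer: -7838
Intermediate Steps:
b = 1548 (b = -16 + 1564 = 1548)
b - B = 1548 - 1*9386 = 1548 - 9386 = -7838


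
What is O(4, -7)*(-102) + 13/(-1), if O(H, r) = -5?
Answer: 497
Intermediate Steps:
O(4, -7)*(-102) + 13/(-1) = -5*(-102) + 13/(-1) = 510 + 13*(-1) = 510 - 13 = 497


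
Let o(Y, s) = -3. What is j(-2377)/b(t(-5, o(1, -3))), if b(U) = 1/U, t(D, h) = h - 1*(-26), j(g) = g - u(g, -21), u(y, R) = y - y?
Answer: -54671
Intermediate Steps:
u(y, R) = 0
j(g) = g (j(g) = g - 1*0 = g + 0 = g)
t(D, h) = 26 + h (t(D, h) = h + 26 = 26 + h)
j(-2377)/b(t(-5, o(1, -3))) = -2377/(1/(26 - 3)) = -2377/(1/23) = -2377/1/23 = -2377*23 = -54671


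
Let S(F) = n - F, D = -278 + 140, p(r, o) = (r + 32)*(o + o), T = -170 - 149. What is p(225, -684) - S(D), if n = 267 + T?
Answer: -351662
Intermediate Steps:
T = -319
n = -52 (n = 267 - 319 = -52)
p(r, o) = 2*o*(32 + r) (p(r, o) = (32 + r)*(2*o) = 2*o*(32 + r))
D = -138
S(F) = -52 - F
p(225, -684) - S(D) = 2*(-684)*(32 + 225) - (-52 - 1*(-138)) = 2*(-684)*257 - (-52 + 138) = -351576 - 1*86 = -351576 - 86 = -351662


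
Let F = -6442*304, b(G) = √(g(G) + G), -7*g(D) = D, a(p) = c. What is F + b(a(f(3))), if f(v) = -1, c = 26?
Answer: -1958368 + 2*√273/7 ≈ -1.9584e+6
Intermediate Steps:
a(p) = 26
g(D) = -D/7
b(G) = √42*√G/7 (b(G) = √(-G/7 + G) = √(6*G/7) = √42*√G/7)
F = -1958368
F + b(a(f(3))) = -1958368 + √42*√26/7 = -1958368 + 2*√273/7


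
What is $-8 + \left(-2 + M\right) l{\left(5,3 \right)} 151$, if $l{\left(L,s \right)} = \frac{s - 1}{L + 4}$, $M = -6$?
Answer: $- \frac{2488}{9} \approx -276.44$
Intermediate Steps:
$l{\left(L,s \right)} = \frac{-1 + s}{4 + L}$
$-8 + \left(-2 + M\right) l{\left(5,3 \right)} 151 = -8 + \left(-2 - 6\right) \frac{-1 + 3}{4 + 5} \cdot 151 = -8 + - 8 \cdot \frac{1}{9} \cdot 2 \cdot 151 = -8 + \left(-8\right) \frac{2}{9} \cdot 151 = -8 - \frac{2416}{9} = - \frac{2488}{9}$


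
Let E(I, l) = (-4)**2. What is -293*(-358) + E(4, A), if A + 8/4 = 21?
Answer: 104910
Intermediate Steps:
A = 19 (A = -2 + 21 = 19)
E(I, l) = 16
-293*(-358) + E(4, A) = -293*(-358) + 16 = 104894 + 16 = 104910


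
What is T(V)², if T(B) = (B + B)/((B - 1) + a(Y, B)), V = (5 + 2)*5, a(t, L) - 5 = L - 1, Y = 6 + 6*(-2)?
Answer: 4900/5329 ≈ 0.91950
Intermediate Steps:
Y = -6 (Y = 6 - 12 = -6)
a(t, L) = 4 + L (a(t, L) = 5 + (L - 1) = 5 + (-1 + L) = 4 + L)
V = 35 (V = 7*5 = 35)
T(B) = 2*B/(3 + 2*B) (T(B) = (B + B)/((B - 1) + (4 + B)) = (2*B)/((-1 + B) + (4 + B)) = (2*B)/(3 + 2*B) = 2*B/(3 + 2*B))
T(V)² = (2*35/(3 + 2*35))² = (2*35/(3 + 70))² = (2*35/73)² = (2*35*(1/73))² = (70/73)² = 4900/5329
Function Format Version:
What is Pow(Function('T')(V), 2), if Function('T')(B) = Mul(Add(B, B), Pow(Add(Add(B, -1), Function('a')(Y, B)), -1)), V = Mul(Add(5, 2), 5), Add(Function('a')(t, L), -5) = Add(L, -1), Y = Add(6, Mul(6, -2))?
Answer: Rational(4900, 5329) ≈ 0.91950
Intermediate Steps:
Y = -6 (Y = Add(6, -12) = -6)
Function('a')(t, L) = Add(4, L) (Function('a')(t, L) = Add(5, Add(L, -1)) = Add(5, Add(-1, L)) = Add(4, L))
V = 35 (V = Mul(7, 5) = 35)
Function('T')(B) = Mul(2, B, Pow(Add(3, Mul(2, B)), -1)) (Function('T')(B) = Mul(Add(B, B), Pow(Add(Add(B, -1), Add(4, B)), -1)) = Mul(Mul(2, B), Pow(Add(Add(-1, B), Add(4, B)), -1)) = Mul(Mul(2, B), Pow(Add(3, Mul(2, B)), -1)) = Mul(2, B, Pow(Add(3, Mul(2, B)), -1)))
Pow(Function('T')(V), 2) = Pow(Mul(2, 35, Pow(Add(3, Mul(2, 35)), -1)), 2) = Pow(Mul(2, 35, Pow(Add(3, 70), -1)), 2) = Pow(Mul(2, 35, Pow(73, -1)), 2) = Pow(Mul(2, 35, Rational(1, 73)), 2) = Pow(Rational(70, 73), 2) = Rational(4900, 5329)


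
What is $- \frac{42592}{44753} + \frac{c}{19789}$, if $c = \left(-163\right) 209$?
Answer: $- \frac{215223049}{80510647} \approx -2.6732$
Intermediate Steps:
$c = -34067$
$- \frac{42592}{44753} + \frac{c}{19789} = - \frac{42592}{44753} - \frac{34067}{19789} = \left(-42592\right) \frac{1}{44753} - \frac{3097}{1799} = - \frac{42592}{44753} - \frac{3097}{1799} = - \frac{215223049}{80510647}$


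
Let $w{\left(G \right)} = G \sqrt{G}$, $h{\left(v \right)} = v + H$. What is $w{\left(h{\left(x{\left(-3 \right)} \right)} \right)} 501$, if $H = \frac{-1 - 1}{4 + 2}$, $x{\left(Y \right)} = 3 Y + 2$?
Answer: $- \frac{3674 i \sqrt{66}}{3} \approx - 9949.2 i$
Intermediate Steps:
$x{\left(Y \right)} = 2 + 3 Y$
$H = - \frac{1}{3}$ ($H = - \frac{2}{6} = \left(-2\right) \frac{1}{6} = - \frac{1}{3} \approx -0.33333$)
$h{\left(v \right)} = - \frac{1}{3} + v$ ($h{\left(v \right)} = v - \frac{1}{3} = - \frac{1}{3} + v$)
$w{\left(G \right)} = G^{\frac{3}{2}}$
$w{\left(h{\left(x{\left(-3 \right)} \right)} \right)} 501 = \left(- \frac{1}{3} + \left(2 + 3 \left(-3\right)\right)\right)^{\frac{3}{2}} \cdot 501 = \left(- \frac{1}{3} + \left(2 - 9\right)\right)^{\frac{3}{2}} \cdot 501 = \left(- \frac{1}{3} - 7\right)^{\frac{3}{2}} \cdot 501 = \left(- \frac{22}{3}\right)^{\frac{3}{2}} \cdot 501 = - \frac{22 i \sqrt{66}}{9} \cdot 501 = - \frac{3674 i \sqrt{66}}{3}$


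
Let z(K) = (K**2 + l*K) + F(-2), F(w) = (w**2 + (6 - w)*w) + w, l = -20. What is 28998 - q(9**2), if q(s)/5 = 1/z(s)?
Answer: 142873141/4927 ≈ 28998.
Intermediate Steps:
F(w) = w + w**2 + w*(6 - w) (F(w) = (w**2 + w*(6 - w)) + w = w + w**2 + w*(6 - w))
z(K) = -14 + K**2 - 20*K (z(K) = (K**2 - 20*K) + 7*(-2) = (K**2 - 20*K) - 14 = -14 + K**2 - 20*K)
q(s) = 5/(-14 + s**2 - 20*s)
28998 - q(9**2) = 28998 - 5/(-14 + (9**2)**2 - 20*9**2) = 28998 - 5/(-14 + 81**2 - 20*81) = 28998 - 5/(-14 + 6561 - 1620) = 28998 - 5/4927 = 142873141/4927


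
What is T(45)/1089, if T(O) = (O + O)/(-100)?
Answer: -1/1210 ≈ -0.00082645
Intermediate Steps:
T(O) = -O/50 (T(O) = (2*O)*(-1/100) = -O/50)
T(45)/1089 = -1/50*45/1089 = -9/10*1/1089 = -1/1210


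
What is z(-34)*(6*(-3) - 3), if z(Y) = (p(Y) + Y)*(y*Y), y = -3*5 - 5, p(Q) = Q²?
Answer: -16022160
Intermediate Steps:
y = -20 (y = -15 - 5 = -20)
z(Y) = -20*Y*(Y + Y²) (z(Y) = (Y² + Y)*(-20*Y) = (Y + Y²)*(-20*Y) = -20*Y*(Y + Y²))
z(-34)*(6*(-3) - 3) = (-20*(-34)²*(1 - 34))*(6*(-3) - 3) = (-20*1156*(-33))*(-18 - 3) = 762960*(-21) = -16022160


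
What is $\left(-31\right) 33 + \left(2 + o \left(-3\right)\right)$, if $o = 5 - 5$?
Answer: $-1021$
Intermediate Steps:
$o = 0$
$\left(-31\right) 33 + \left(2 + o \left(-3\right)\right) = \left(-31\right) 33 + \left(2 + 0 \left(-3\right)\right) = -1023 + \left(2 + 0\right) = -1023 + 2 = -1021$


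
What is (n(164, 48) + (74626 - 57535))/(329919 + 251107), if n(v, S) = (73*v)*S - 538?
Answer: 34777/34178 ≈ 1.0175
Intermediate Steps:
n(v, S) = -538 + 73*S*v (n(v, S) = 73*S*v - 538 = -538 + 73*S*v)
(n(164, 48) + (74626 - 57535))/(329919 + 251107) = ((-538 + 73*48*164) + (74626 - 57535))/(329919 + 251107) = ((-538 + 574656) + 17091)/581026 = (574118 + 17091)*(1/581026) = 591209*(1/581026) = 34777/34178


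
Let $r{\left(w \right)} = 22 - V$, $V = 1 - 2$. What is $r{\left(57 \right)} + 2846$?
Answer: $2869$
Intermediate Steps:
$V = -1$
$r{\left(w \right)} = 23$ ($r{\left(w \right)} = 22 - -1 = 22 + 1 = 23$)
$r{\left(57 \right)} + 2846 = 23 + 2846 = 2869$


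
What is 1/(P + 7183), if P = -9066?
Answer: -1/1883 ≈ -0.00053107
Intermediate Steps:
1/(P + 7183) = 1/(-9066 + 7183) = 1/(-1883) = -1/1883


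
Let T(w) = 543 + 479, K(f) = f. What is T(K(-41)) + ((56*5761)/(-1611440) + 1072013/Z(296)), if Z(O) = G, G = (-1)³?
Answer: -215729757457/201430 ≈ -1.0710e+6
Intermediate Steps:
T(w) = 1022
G = -1
Z(O) = -1
T(K(-41)) + ((56*5761)/(-1611440) + 1072013/Z(296)) = 1022 + ((56*5761)/(-1611440) + 1072013/(-1)) = 1022 + (322616*(-1/1611440) + 1072013*(-1)) = 1022 + (-40327/201430 - 1072013) = 1022 - 215935618917/201430 = -215729757457/201430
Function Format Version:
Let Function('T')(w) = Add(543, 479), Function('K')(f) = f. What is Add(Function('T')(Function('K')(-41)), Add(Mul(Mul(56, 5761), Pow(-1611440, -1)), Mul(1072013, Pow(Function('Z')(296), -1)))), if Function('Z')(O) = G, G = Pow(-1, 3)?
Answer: Rational(-215729757457, 201430) ≈ -1.0710e+6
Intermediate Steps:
Function('T')(w) = 1022
G = -1
Function('Z')(O) = -1
Add(Function('T')(Function('K')(-41)), Add(Mul(Mul(56, 5761), Pow(-1611440, -1)), Mul(1072013, Pow(Function('Z')(296), -1)))) = Add(1022, Add(Mul(Mul(56, 5761), Pow(-1611440, -1)), Mul(1072013, Pow(-1, -1)))) = Add(1022, Add(Mul(322616, Rational(-1, 1611440)), Mul(1072013, -1))) = Add(1022, Add(Rational(-40327, 201430), -1072013)) = Add(1022, Rational(-215935618917, 201430)) = Rational(-215729757457, 201430)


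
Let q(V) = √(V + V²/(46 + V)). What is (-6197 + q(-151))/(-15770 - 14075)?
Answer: 6197/29845 - 16*I*√15855/3133725 ≈ 0.20764 - 0.0006429*I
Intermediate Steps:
q(V) = √(V + V²/(46 + V))
(-6197 + q(-151))/(-15770 - 14075) = (-6197 + √2*√(-151*(23 - 151)/(46 - 151)))/(-15770 - 14075) = (-6197 + √2*√(-151*(-128)/(-105)))/(-29845) = (-6197 + √2*√(-151*(-1/105)*(-128)))*(-1/29845) = (-6197 + √2*√(-19328/105))*(-1/29845) = (-6197 + √2*(8*I*√31710/105))*(-1/29845) = (-6197 + 16*I*√15855/105)*(-1/29845) = 6197/29845 - 16*I*√15855/3133725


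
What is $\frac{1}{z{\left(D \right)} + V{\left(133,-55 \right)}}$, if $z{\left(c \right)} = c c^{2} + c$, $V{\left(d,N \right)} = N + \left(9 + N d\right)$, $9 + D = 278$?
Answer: $\frac{1}{19458017} \approx 5.1393 \cdot 10^{-8}$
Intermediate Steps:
$D = 269$ ($D = -9 + 278 = 269$)
$V{\left(d,N \right)} = 9 + N + N d$
$z{\left(c \right)} = c + c^{3}$ ($z{\left(c \right)} = c^{3} + c = c + c^{3}$)
$\frac{1}{z{\left(D \right)} + V{\left(133,-55 \right)}} = \frac{1}{\left(269 + 269^{3}\right) - 7361} = \frac{1}{\left(269 + 19465109\right) - 7361} = \frac{1}{19465378 - 7361} = \frac{1}{19458017}$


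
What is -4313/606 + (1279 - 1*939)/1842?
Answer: -429917/62014 ≈ -6.9326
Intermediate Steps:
-4313/606 + (1279 - 1*939)/1842 = -4313*1/606 + (1279 - 939)*(1/1842) = -4313/606 + 340*(1/1842) = -4313/606 + 170/921 = -429917/62014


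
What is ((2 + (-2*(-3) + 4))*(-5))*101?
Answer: -6060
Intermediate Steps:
((2 + (-2*(-3) + 4))*(-5))*101 = ((2 + (6 + 4))*(-5))*101 = ((2 + 10)*(-5))*101 = (12*(-5))*101 = -60*101 = -6060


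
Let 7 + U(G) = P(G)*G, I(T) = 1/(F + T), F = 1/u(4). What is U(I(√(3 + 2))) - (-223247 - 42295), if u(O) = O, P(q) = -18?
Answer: 20977337/79 - 288*√5/79 ≈ 2.6553e+5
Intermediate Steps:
F = ¼ (F = 1/4 = ¼ ≈ 0.25000)
I(T) = 1/(¼ + T)
U(G) = -7 - 18*G
U(I(√(3 + 2))) - (-223247 - 42295) = (-7 - 72/(1 + 4*√(3 + 2))) - (-223247 - 42295) = (-7 - 72/(1 + 4*√5)) - 1*(-265542) = (-7 - 72/(1 + 4*√5)) + 265542 = 265535 - 72/(1 + 4*√5)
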